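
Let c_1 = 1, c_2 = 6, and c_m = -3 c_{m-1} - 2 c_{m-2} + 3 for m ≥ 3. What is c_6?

c_3 = -3*6 - 2*1 + 3 = -17
c_4 = -3*(-17) - 2*6 + 3 = 42
c_5 = -3*42 - 2*(-17) + 3 = -89
c_6 = -3*(-89) - 2*42 + 3 = 186

186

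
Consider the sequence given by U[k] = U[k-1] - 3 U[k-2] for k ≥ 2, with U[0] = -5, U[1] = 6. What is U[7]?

U[2] = 6 - 3*(-5) = 21
U[3] = 21 - 3*6 = 3
U[4] = 3 - 3*21 = -60
U[5] = (-60) - 3*3 = -69
U[6] = (-69) - 3*(-60) = 111
U[7] = 111 - 3*(-69) = 318

318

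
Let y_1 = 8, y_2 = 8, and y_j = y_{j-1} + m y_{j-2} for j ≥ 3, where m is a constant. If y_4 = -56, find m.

y_3 = 8 + 8m
y_4 = 8 + 16m
So 8 + 16m = -56, giving m = -4.

-4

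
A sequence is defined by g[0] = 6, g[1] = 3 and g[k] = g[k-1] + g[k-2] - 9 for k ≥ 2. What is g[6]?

g[2] = 3 + 6 - 9 = 0
g[3] = 0 + 3 - 9 = -6
g[4] = (-6) + 0 - 9 = -15
g[5] = (-15) + (-6) - 9 = -30
g[6] = (-30) + (-15) - 9 = -54

-54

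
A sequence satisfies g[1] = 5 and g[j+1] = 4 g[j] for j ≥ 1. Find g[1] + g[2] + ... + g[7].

g[2] = 4(5) = 20
g[3] = 4(20) = 80
g[4] = 4(80) = 320
g[5] = 4(320) = 1280
g[6] = 4(1280) = 5120
g[7] = 4(5120) = 20480
Sum = 5 + 20 + 80 + 320 + 1280 + 5120 + 20480 = 27305

27305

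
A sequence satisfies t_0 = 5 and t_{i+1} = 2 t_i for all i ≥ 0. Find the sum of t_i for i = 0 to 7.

t_1 = 2(5) = 10
t_2 = 2(10) = 20
t_3 = 2(20) = 40
t_4 = 2(40) = 80
t_5 = 2(80) = 160
t_6 = 2(160) = 320
t_7 = 2(320) = 640
Sum = 5 + 10 + 20 + 40 + 80 + 160 + 320 + 640 = 1275

1275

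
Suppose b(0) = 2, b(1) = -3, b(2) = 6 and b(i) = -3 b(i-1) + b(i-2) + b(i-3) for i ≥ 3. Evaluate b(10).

b(3) = -3·6 + (-3) + 2 = -19
b(4) = -3·(-19) + 6 + (-3) = 60
b(5) = -3·60 + (-19) + 6 = -193
b(6) = -3·(-193) + 60 + (-19) = 620
b(7) = -3·620 + (-193) + 60 = -1993
b(8) = -3·(-1993) + 620 + (-193) = 6406
b(9) = -3·6406 + (-1993) + 620 = -20591
b(10) = -3·(-20591) + 6406 + (-1993) = 66186

66186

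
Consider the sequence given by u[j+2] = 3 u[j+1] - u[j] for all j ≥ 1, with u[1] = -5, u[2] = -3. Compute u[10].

u[3] = 3(-3) - (-5) = -4
u[4] = 3(-4) - (-3) = -9
u[5] = 3(-9) - (-4) = -23
u[6] = 3(-23) - (-9) = -60
u[7] = 3(-60) - (-23) = -157
u[8] = 3(-157) - (-60) = -411
u[9] = 3(-411) - (-157) = -1076
u[10] = 3(-1076) - (-411) = -2817

-2817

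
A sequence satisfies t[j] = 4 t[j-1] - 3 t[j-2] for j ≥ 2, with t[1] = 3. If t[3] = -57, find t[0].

Let t[0] = x.
t[2] = 12 - 3x
t[3] = 39 - 12x
So 39 - 12x = -57, giving x = 8.

8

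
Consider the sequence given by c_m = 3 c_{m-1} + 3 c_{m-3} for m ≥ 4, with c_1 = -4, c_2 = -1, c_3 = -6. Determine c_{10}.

-34614

c_4 = 3(-6) + 3(-4) = -30
c_5 = 3(-30) + 3(-1) = -93
c_6 = 3(-93) + 3(-6) = -297
c_7 = 3(-297) + 3(-30) = -981
c_8 = 3(-981) + 3(-93) = -3222
c_9 = 3(-3222) + 3(-297) = -10557
c_{10} = 3(-10557) + 3(-981) = -34614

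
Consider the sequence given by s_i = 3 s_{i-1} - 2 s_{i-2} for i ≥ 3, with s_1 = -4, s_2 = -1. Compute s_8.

377

s_3 = 3·(-1) - 2·(-4) = 5
s_4 = 3·5 - 2·(-1) = 17
s_5 = 3·17 - 2·5 = 41
s_6 = 3·41 - 2·17 = 89
s_7 = 3·89 - 2·41 = 185
s_8 = 3·185 - 2·89 = 377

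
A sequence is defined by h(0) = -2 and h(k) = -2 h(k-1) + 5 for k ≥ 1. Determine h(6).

-233

h(1) = -2*(-2) + 5 = 9
h(2) = -2*9 + 5 = -13
h(3) = -2*(-13) + 5 = 31
h(4) = -2*31 + 5 = -57
h(5) = -2*(-57) + 5 = 119
h(6) = -2*119 + 5 = -233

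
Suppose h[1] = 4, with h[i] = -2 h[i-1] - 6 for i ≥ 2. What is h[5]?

h[2] = -2*4 - 6 = -14
h[3] = -2*(-14) - 6 = 22
h[4] = -2*22 - 6 = -50
h[5] = -2*(-50) - 6 = 94

94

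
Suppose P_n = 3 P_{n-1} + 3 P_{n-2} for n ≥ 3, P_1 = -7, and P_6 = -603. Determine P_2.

2

Let P_2 = w.
P_3 = -21 + 3w
P_4 = -63 + 12w
P_5 = -252 + 45w
P_6 = -945 + 171w
So -945 + 171w = -603, giving w = 2.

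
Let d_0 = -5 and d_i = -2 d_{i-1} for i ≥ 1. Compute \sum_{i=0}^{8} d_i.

d_1 = -2·(-5) = 10
d_2 = -2·10 = -20
d_3 = -2·(-20) = 40
d_4 = -2·40 = -80
d_5 = -2·(-80) = 160
d_6 = -2·160 = -320
d_7 = -2·(-320) = 640
d_8 = -2·640 = -1280
Sum = (-5) + 10 + (-20) + 40 + (-80) + 160 + (-320) + 640 + (-1280) = -855

-855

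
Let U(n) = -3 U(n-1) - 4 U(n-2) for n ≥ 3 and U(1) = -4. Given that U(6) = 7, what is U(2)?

Let U(2) = z.
U(3) = 16 - 3z
U(4) = -48 + 5z
U(5) = 80 - 3z
U(6) = -48 - 11z
So -48 - 11z = 7, giving z = -5.

-5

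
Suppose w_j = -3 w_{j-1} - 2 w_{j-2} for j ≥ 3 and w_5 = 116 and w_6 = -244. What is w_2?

-4

Rearranging, w_{j-2} = (w_j + 3 w_{j-1}) / -2.
w_4 = (-244 + 3·116) / -2 = 104/-2 = -52
w_3 = (116 + 3·(-52)) / -2 = -40/-2 = 20
w_2 = (-52 + 3·20) / -2 = 8/-2 = -4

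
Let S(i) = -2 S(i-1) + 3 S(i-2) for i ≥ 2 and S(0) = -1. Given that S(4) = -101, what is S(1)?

4

Let S(1) = x.
S(2) = -3 - 2x
S(3) = 6 + 7x
S(4) = -21 - 20x
So -21 - 20x = -101, giving x = 4.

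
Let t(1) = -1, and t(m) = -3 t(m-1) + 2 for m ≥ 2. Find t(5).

-121

t(2) = -3(-1) + 2 = 5
t(3) = -3(5) + 2 = -13
t(4) = -3(-13) + 2 = 41
t(5) = -3(41) + 2 = -121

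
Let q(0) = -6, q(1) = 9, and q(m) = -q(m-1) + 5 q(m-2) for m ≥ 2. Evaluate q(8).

-16059

q(2) = -9 + 5*(-6) = -39
q(3) = -(-39) + 5*9 = 84
q(4) = -84 + 5*(-39) = -279
q(5) = -(-279) + 5*84 = 699
q(6) = -699 + 5*(-279) = -2094
q(7) = -(-2094) + 5*699 = 5589
q(8) = -5589 + 5*(-2094) = -16059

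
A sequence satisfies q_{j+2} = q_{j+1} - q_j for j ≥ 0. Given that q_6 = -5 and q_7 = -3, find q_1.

-3

Rearranging, q_{j-2} = -(q_j - q_{j-1}).
q_5 = -(-3 - (-5)) = -2
q_4 = -(-5 - (-2)) = 3
q_3 = -(-2 - 3) = 5
q_2 = -(3 - 5) = 2
q_1 = -(5 - 2) = -3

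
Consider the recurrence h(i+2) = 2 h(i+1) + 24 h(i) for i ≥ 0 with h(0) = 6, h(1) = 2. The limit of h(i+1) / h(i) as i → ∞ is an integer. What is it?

The characteristic equation is r^2 - 2r - 24 = 0, which factors as (r - 6)(r + 4) = 0.
So the roots are 6 and -4. Since |6| > |-4| and the coefficient of 6^i is non-zero, the ratio tends to 6.

6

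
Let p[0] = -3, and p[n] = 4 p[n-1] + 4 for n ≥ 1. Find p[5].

-1708

p[1] = 4(-3) + 4 = -8
p[2] = 4(-8) + 4 = -28
p[3] = 4(-28) + 4 = -108
p[4] = 4(-108) + 4 = -428
p[5] = 4(-428) + 4 = -1708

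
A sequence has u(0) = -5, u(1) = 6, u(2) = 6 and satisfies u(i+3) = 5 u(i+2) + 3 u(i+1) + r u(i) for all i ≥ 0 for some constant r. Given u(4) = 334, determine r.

-4

u(3) = 48 - 5r
u(4) = 258 - 19r
So 258 - 19r = 334, giving r = -4.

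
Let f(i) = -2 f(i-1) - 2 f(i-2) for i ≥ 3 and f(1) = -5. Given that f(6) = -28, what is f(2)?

Let f(2) = x.
f(3) = 10 - 2x
f(4) = -20 + 2x
f(5) = 20
f(6) = -4x
So -4x = -28, giving x = 7.

7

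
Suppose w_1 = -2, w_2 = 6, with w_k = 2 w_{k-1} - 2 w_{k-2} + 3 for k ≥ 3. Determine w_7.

w_3 = 2·6 - 2·(-2) + 3 = 19
w_4 = 2·19 - 2·6 + 3 = 29
w_5 = 2·29 - 2·19 + 3 = 23
w_6 = 2·23 - 2·29 + 3 = -9
w_7 = 2·(-9) - 2·23 + 3 = -61

-61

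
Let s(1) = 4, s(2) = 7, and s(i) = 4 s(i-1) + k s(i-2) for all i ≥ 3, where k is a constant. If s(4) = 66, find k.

s(3) = 28 + 4k
s(4) = 112 + 23k
So 112 + 23k = 66, giving k = -2.

-2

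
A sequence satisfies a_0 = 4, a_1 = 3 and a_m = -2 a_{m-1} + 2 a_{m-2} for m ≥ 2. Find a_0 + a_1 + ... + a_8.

-33

a_2 = -2·3 + 2·4 = 2
a_3 = -2·2 + 2·3 = 2
a_4 = -2·2 + 2·2 = 0
a_5 = -2·0 + 2·2 = 4
a_6 = -2·4 + 2·0 = -8
a_7 = -2·(-8) + 2·4 = 24
a_8 = -2·24 + 2·(-8) = -64
Sum = 4 + 3 + 2 + 2 + 0 + 4 + (-8) + 24 + (-64) = -33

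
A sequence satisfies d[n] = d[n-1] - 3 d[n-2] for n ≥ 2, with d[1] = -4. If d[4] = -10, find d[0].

-5

Let d[0] = v.
d[2] = -4 - 3v
d[3] = 8 - 3v
d[4] = 20 + 6v
So 20 + 6v = -10, giving v = -5.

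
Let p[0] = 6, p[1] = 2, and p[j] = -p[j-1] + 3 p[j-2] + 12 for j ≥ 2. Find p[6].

p[2] = -2 + 3*6 + 12 = 28
p[3] = -28 + 3*2 + 12 = -10
p[4] = -(-10) + 3*28 + 12 = 106
p[5] = -106 + 3*(-10) + 12 = -124
p[6] = -(-124) + 3*106 + 12 = 454

454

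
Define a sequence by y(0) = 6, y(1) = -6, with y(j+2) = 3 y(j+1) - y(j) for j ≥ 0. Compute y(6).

y(2) = 3(-6) - 6 = -24
y(3) = 3(-24) - (-6) = -66
y(4) = 3(-66) - (-24) = -174
y(5) = 3(-174) - (-66) = -456
y(6) = 3(-456) - (-174) = -1194

-1194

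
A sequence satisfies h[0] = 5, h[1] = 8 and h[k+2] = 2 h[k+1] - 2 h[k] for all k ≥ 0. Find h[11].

h[2] = 2*8 - 2*5 = 6
h[3] = 2*6 - 2*8 = -4
h[4] = 2*(-4) - 2*6 = -20
h[5] = 2*(-20) - 2*(-4) = -32
h[6] = 2*(-32) - 2*(-20) = -24
h[7] = 2*(-24) - 2*(-32) = 16
h[8] = 2*16 - 2*(-24) = 80
h[9] = 2*80 - 2*16 = 128
h[10] = 2*128 - 2*80 = 96
h[11] = 2*96 - 2*128 = -64

-64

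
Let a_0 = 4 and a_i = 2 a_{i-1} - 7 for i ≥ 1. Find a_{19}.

-1572857

The fixed point is -7/(1 - 2) = 7, so a_i - 7 = 2(a_{i-1} - 7).
Hence a_i = -3·2^i + 7.
a_{19} = -3·2^{19} + 7 = -3·524288 + 7 = -1572857.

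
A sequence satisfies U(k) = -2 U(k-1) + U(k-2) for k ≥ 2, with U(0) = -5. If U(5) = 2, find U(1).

Let U(1) = x.
U(2) = -5 - 2x
U(3) = 10 + 5x
U(4) = -25 - 12x
U(5) = 60 + 29x
So 60 + 29x = 2, giving x = -2.

-2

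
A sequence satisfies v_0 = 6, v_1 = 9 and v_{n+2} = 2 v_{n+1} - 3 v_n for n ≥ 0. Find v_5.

-27

v_2 = 2*9 - 3*6 = 0
v_3 = 2*0 - 3*9 = -27
v_4 = 2*(-27) - 3*0 = -54
v_5 = 2*(-54) - 3*(-27) = -27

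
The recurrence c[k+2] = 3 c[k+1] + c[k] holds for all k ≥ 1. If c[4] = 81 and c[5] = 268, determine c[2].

6

Rearranging, c[k-2] = c[k] - 3 c[k-1].
c[3] = 268 - 3*81 = 25
c[2] = 81 - 3*25 = 6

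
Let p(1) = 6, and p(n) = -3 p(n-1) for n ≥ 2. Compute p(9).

p(2) = -3·6 = -18
p(3) = -3·(-18) = 54
p(4) = -3·54 = -162
p(5) = -3·(-162) = 486
p(6) = -3·486 = -1458
p(7) = -3·(-1458) = 4374
p(8) = -3·4374 = -13122
p(9) = -3·(-13122) = 39366

39366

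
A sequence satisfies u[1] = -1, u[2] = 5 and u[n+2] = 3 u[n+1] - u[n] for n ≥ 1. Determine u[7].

u[3] = 3·5 - (-1) = 16
u[4] = 3·16 - 5 = 43
u[5] = 3·43 - 16 = 113
u[6] = 3·113 - 43 = 296
u[7] = 3·296 - 113 = 775

775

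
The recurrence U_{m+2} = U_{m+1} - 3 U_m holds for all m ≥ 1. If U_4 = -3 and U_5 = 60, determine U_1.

5

Rearranging, U_{m-2} = (U_m - U_{m-1}) / -3.
U_3 = (60 - (-3)) / -3 = 63/-3 = -21
U_2 = (-3 - (-21)) / -3 = 18/-3 = -6
U_1 = (-21 - (-6)) / -3 = -15/-3 = 5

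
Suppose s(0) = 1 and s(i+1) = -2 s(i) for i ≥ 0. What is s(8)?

s(1) = -2(1) = -2
s(2) = -2(-2) = 4
s(3) = -2(4) = -8
s(4) = -2(-8) = 16
s(5) = -2(16) = -32
s(6) = -2(-32) = 64
s(7) = -2(64) = -128
s(8) = -2(-128) = 256

256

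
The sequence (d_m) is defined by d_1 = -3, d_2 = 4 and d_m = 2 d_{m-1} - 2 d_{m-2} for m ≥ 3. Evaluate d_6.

-16

d_3 = 2(4) - 2(-3) = 14
d_4 = 2(14) - 2(4) = 20
d_5 = 2(20) - 2(14) = 12
d_6 = 2(12) - 2(20) = -16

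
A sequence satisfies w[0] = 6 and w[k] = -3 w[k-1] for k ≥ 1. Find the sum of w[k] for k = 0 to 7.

-9840

w[1] = -3*6 = -18
w[2] = -3*(-18) = 54
w[3] = -3*54 = -162
w[4] = -3*(-162) = 486
w[5] = -3*486 = -1458
w[6] = -3*(-1458) = 4374
w[7] = -3*4374 = -13122
Sum = 6 + (-18) + 54 + (-162) + 486 + (-1458) + 4374 + (-13122) = -9840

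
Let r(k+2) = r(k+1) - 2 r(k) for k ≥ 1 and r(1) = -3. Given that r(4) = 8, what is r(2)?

Let r(2) = w.
r(3) = 6 + w
r(4) = 6 - w
So 6 - w = 8, giving w = -2.

-2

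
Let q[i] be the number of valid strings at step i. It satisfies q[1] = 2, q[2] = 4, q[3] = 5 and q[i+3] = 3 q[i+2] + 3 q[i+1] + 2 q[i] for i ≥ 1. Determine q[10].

104587

q[4] = 3·5 + 3·4 + 2·2 = 31
q[5] = 3·31 + 3·5 + 2·4 = 116
q[6] = 3·116 + 3·31 + 2·5 = 451
q[7] = 3·451 + 3·116 + 2·31 = 1763
q[8] = 3·1763 + 3·451 + 2·116 = 6874
q[9] = 3·6874 + 3·1763 + 2·451 = 26813
q[10] = 3·26813 + 3·6874 + 2·1763 = 104587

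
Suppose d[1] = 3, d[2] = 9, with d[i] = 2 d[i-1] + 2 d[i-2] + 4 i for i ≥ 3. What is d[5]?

304

d[3] = 2·9 + 2·3 + 12 = 36
d[4] = 2·36 + 2·9 + 16 = 106
d[5] = 2·106 + 2·36 + 20 = 304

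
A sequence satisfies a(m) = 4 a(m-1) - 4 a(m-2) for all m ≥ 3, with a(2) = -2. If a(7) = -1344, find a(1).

Let a(1) = v.
a(3) = -8 - 4v
a(4) = -24 - 16v
a(5) = -64 - 48v
a(6) = -160 - 128v
a(7) = -384 - 320v
So -384 - 320v = -1344, giving v = 3.

3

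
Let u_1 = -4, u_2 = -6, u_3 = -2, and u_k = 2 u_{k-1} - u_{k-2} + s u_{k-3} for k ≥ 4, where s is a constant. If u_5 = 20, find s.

u_4 = 2 - 4s
u_5 = 6 - 14s
So 6 - 14s = 20, giving s = -1.

-1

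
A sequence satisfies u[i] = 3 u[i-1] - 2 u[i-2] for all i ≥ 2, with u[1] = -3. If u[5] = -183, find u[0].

3

Let u[0] = w.
u[2] = -9 - 2w
u[3] = -21 - 6w
u[4] = -45 - 14w
u[5] = -93 - 30w
So -93 - 30w = -183, giving w = 3.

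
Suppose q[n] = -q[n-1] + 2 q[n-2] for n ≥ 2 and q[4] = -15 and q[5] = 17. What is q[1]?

-3

Rearranging, q[n-2] = (q[n] + q[n-1]) / 2.
q[3] = (17 + (-15)) / 2 = 2/2 = 1
q[2] = (-15 + 1) / 2 = -14/2 = -7
q[1] = (1 + (-7)) / 2 = -6/2 = -3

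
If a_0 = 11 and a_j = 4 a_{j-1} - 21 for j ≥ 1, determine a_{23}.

The fixed point is -21/(1 - 4) = 7, so a_j - 7 = 4(a_{j-1} - 7).
Hence a_j = 4·4^j + 7.
a_{23} = 4·4^{23} + 7 = 4·70368744177664 + 7 = 281474976710663.

281474976710663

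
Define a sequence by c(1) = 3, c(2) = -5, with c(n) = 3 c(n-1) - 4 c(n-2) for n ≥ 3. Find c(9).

1557

c(3) = 3(-5) - 4(3) = -27
c(4) = 3(-27) - 4(-5) = -61
c(5) = 3(-61) - 4(-27) = -75
c(6) = 3(-75) - 4(-61) = 19
c(7) = 3(19) - 4(-75) = 357
c(8) = 3(357) - 4(19) = 995
c(9) = 3(995) - 4(357) = 1557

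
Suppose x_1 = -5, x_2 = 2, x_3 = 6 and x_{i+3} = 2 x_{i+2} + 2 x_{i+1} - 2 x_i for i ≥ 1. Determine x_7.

388

x_4 = 2·6 + 2·2 - 2·(-5) = 26
x_5 = 2·26 + 2·6 - 2·2 = 60
x_6 = 2·60 + 2·26 - 2·6 = 160
x_7 = 2·160 + 2·60 - 2·26 = 388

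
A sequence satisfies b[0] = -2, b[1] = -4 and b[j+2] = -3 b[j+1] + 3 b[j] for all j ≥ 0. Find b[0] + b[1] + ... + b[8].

b[2] = -3*(-4) + 3*(-2) = 6
b[3] = -3*6 + 3*(-4) = -30
b[4] = -3*(-30) + 3*6 = 108
b[5] = -3*108 + 3*(-30) = -414
b[6] = -3*(-414) + 3*108 = 1566
b[7] = -3*1566 + 3*(-414) = -5940
b[8] = -3*(-5940) + 3*1566 = 22518
Sum = (-2) + (-4) + 6 + (-30) + 108 + (-414) + 1566 + (-5940) + 22518 = 17808

17808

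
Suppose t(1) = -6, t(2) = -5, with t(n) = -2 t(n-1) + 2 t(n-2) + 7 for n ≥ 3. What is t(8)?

t(3) = -2·(-5) + 2·(-6) + 7 = 5
t(4) = -2·5 + 2·(-5) + 7 = -13
t(5) = -2·(-13) + 2·5 + 7 = 43
t(6) = -2·43 + 2·(-13) + 7 = -105
t(7) = -2·(-105) + 2·43 + 7 = 303
t(8) = -2·303 + 2·(-105) + 7 = -809

-809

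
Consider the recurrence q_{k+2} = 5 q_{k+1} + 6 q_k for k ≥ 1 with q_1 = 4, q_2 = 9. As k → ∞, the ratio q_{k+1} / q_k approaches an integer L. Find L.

The characteristic equation is r^2 - 5r - 6 = 0, which factors as (r - 6)(r + 1) = 0.
So the roots are 6 and -1. Since |6| > |-1| and the coefficient of 6^k is non-zero, the ratio tends to 6.

6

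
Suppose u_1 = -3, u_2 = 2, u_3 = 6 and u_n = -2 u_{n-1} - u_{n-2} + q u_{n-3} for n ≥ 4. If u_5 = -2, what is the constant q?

-3

u_4 = -14 - 3q
u_5 = 22 + 8q
So 22 + 8q = -2, giving q = -3.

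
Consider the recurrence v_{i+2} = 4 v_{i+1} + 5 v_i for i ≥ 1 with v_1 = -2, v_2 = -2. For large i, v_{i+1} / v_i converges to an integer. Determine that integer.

The characteristic equation is r^2 - 4r - 5 = 0, which factors as (r - 5)(r + 1) = 0.
So the roots are 5 and -1. Since |5| > |-1| and the coefficient of 5^i is non-zero, the ratio tends to 5.

5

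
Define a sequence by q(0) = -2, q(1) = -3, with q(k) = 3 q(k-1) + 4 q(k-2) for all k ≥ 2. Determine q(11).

-4194303

q(2) = 3*(-3) + 4*(-2) = -17
q(3) = 3*(-17) + 4*(-3) = -63
q(4) = 3*(-63) + 4*(-17) = -257
q(5) = 3*(-257) + 4*(-63) = -1023
q(6) = 3*(-1023) + 4*(-257) = -4097
q(7) = 3*(-4097) + 4*(-1023) = -16383
q(8) = 3*(-16383) + 4*(-4097) = -65537
q(9) = 3*(-65537) + 4*(-16383) = -262143
q(10) = 3*(-262143) + 4*(-65537) = -1048577
q(11) = 3*(-1048577) + 4*(-262143) = -4194303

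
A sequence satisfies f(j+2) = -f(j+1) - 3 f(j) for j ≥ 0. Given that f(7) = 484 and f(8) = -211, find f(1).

4

Rearranging, f(j-2) = (f(j) + f(j-1)) / -3.
f(6) = (-211 + 484) / -3 = 273/-3 = -91
f(5) = (484 + (-91)) / -3 = 393/-3 = -131
f(4) = (-91 + (-131)) / -3 = -222/-3 = 74
f(3) = (-131 + 74) / -3 = -57/-3 = 19
f(2) = (74 + 19) / -3 = 93/-3 = -31
f(1) = (19 + (-31)) / -3 = -12/-3 = 4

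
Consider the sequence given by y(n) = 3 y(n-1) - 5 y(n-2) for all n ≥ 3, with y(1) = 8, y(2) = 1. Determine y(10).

y(3) = 3*1 - 5*8 = -37
y(4) = 3*(-37) - 5*1 = -116
y(5) = 3*(-116) - 5*(-37) = -163
y(6) = 3*(-163) - 5*(-116) = 91
y(7) = 3*91 - 5*(-163) = 1088
y(8) = 3*1088 - 5*91 = 2809
y(9) = 3*2809 - 5*1088 = 2987
y(10) = 3*2987 - 5*2809 = -5084

-5084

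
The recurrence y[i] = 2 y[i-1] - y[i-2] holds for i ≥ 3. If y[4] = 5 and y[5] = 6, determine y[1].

Rearranging, y[i-2] = -(y[i] - 2 y[i-1]).
y[3] = -(6 - 2(5)) = 4
y[2] = -(5 - 2(4)) = 3
y[1] = -(4 - 2(3)) = 2

2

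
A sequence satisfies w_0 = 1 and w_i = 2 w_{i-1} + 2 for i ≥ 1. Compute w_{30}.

3221225470

The fixed point is 2/(1 - 2) = -2, so w_i + 2 = 2(w_{i-1} + 2).
Hence w_i = 3·2^i - 2.
w_{30} = 3·2^{30} - 2 = 3·1073741824 - 2 = 3221225470.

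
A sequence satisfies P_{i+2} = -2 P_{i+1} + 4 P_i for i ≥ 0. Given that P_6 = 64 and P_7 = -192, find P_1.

1

Rearranging, P_{i-2} = (P_i + 2 P_{i-1}) / 4.
P_5 = (-192 + 2·64) / 4 = -64/4 = -16
P_4 = (64 + 2·(-16)) / 4 = 32/4 = 8
P_3 = (-16 + 2·8) / 4 = 0/4 = 0
P_2 = (8 + 2·0) / 4 = 8/4 = 2
P_1 = (0 + 2·2) / 4 = 4/4 = 1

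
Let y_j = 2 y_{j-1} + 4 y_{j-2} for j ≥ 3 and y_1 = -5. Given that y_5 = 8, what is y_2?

Let y_2 = z.
y_3 = -20 + 2z
y_4 = -40 + 8z
y_5 = -160 + 24z
So -160 + 24z = 8, giving z = 7.

7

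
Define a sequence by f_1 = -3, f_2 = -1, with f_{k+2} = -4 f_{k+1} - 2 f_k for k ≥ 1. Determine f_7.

f_3 = -4*(-1) - 2*(-3) = 10
f_4 = -4*10 - 2*(-1) = -38
f_5 = -4*(-38) - 2*10 = 132
f_6 = -4*132 - 2*(-38) = -452
f_7 = -4*(-452) - 2*132 = 1544

1544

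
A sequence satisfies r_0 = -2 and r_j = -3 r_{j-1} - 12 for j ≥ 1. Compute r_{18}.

387420486

The fixed point is -12/(1 + 3) = -3, so r_j + 3 = -3(r_{j-1} + 3).
Hence r_j = 1·(-3)^j - 3.
r_{18} = 1·(-3)^{18} - 3 = 1·387420489 - 3 = 387420486.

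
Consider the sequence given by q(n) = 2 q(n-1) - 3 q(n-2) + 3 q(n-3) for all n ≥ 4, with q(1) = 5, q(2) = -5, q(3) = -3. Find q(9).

q(4) = 2(-3) - 3(-5) + 3(5) = 24
q(5) = 2(24) - 3(-3) + 3(-5) = 42
q(6) = 2(42) - 3(24) + 3(-3) = 3
q(7) = 2(3) - 3(42) + 3(24) = -48
q(8) = 2(-48) - 3(3) + 3(42) = 21
q(9) = 2(21) - 3(-48) + 3(3) = 195

195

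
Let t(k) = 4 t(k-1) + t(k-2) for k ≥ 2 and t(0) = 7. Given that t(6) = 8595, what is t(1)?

5

Let t(1) = x.
t(2) = 7 + 4x
t(3) = 28 + 17x
t(4) = 119 + 72x
t(5) = 504 + 305x
t(6) = 2135 + 1292x
So 2135 + 1292x = 8595, giving x = 5.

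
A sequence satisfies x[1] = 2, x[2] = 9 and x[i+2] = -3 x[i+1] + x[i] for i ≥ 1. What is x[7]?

-3022

x[3] = -3·9 + 2 = -25
x[4] = -3·(-25) + 9 = 84
x[5] = -3·84 + (-25) = -277
x[6] = -3·(-277) + 84 = 915
x[7] = -3·915 + (-277) = -3022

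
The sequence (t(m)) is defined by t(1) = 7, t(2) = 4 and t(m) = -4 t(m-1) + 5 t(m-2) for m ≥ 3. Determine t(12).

-24414056

t(3) = -4·4 + 5·7 = 19
t(4) = -4·19 + 5·4 = -56
t(5) = -4·(-56) + 5·19 = 319
t(6) = -4·319 + 5·(-56) = -1556
t(7) = -4·(-1556) + 5·319 = 7819
t(8) = -4·7819 + 5·(-1556) = -39056
t(9) = -4·(-39056) + 5·7819 = 195319
t(10) = -4·195319 + 5·(-39056) = -976556
t(11) = -4·(-976556) + 5·195319 = 4882819
t(12) = -4·4882819 + 5·(-976556) = -24414056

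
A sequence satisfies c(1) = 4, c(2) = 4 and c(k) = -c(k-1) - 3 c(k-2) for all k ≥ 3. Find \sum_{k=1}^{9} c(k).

c(3) = -4 - 3·4 = -16
c(4) = -(-16) - 3·4 = 4
c(5) = -4 - 3·(-16) = 44
c(6) = -44 - 3·4 = -56
c(7) = -(-56) - 3·44 = -76
c(8) = -(-76) - 3·(-56) = 244
c(9) = -244 - 3·(-76) = -16
Sum = 4 + 4 + (-16) + 4 + 44 + (-56) + (-76) + 244 + (-16) = 136

136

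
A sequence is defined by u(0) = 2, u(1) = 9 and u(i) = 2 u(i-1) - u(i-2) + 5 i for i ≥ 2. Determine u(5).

187

u(2) = 2*9 - 2 + 10 = 26
u(3) = 2*26 - 9 + 15 = 58
u(4) = 2*58 - 26 + 20 = 110
u(5) = 2*110 - 58 + 25 = 187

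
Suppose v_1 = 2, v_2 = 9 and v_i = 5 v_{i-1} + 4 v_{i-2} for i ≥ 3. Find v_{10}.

10344669

v_3 = 5(9) + 4(2) = 53
v_4 = 5(53) + 4(9) = 301
v_5 = 5(301) + 4(53) = 1717
v_6 = 5(1717) + 4(301) = 9789
v_7 = 5(9789) + 4(1717) = 55813
v_8 = 5(55813) + 4(9789) = 318221
v_9 = 5(318221) + 4(55813) = 1814357
v_{10} = 5(1814357) + 4(318221) = 10344669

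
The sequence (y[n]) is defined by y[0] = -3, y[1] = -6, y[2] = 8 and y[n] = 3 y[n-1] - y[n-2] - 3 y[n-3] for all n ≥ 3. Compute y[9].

y[3] = 3*8 - (-6) - 3*(-3) = 39
y[4] = 3*39 - 8 - 3*(-6) = 127
y[5] = 3*127 - 39 - 3*8 = 318
y[6] = 3*318 - 127 - 3*39 = 710
y[7] = 3*710 - 318 - 3*127 = 1431
y[8] = 3*1431 - 710 - 3*318 = 2629
y[9] = 3*2629 - 1431 - 3*710 = 4326

4326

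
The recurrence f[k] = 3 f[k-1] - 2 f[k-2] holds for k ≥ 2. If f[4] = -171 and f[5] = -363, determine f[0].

Rearranging, f[k-2] = (f[k] - 3 f[k-1]) / -2.
f[3] = (-363 - 3(-171)) / -2 = 150/-2 = -75
f[2] = (-171 - 3(-75)) / -2 = 54/-2 = -27
f[1] = (-75 - 3(-27)) / -2 = 6/-2 = -3
f[0] = (-27 - 3(-3)) / -2 = -18/-2 = 9

9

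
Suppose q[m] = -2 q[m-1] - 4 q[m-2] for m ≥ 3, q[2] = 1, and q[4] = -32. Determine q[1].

Let q[1] = x.
q[3] = -2 - 4x
q[4] = 8x
So 8x = -32, giving x = -4.

-4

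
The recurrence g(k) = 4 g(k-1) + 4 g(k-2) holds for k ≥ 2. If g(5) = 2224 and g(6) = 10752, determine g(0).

7

Rearranging, g(k-2) = (g(k) - 4 g(k-1)) / 4.
g(4) = (10752 - 4(2224)) / 4 = 1856/4 = 464
g(3) = (2224 - 4(464)) / 4 = 368/4 = 92
g(2) = (464 - 4(92)) / 4 = 96/4 = 24
g(1) = (92 - 4(24)) / 4 = -4/4 = -1
g(0) = (24 - 4(-1)) / 4 = 28/4 = 7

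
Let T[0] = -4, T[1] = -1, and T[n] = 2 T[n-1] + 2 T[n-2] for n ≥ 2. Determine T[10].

-26272

T[2] = 2·(-1) + 2·(-4) = -10
T[3] = 2·(-10) + 2·(-1) = -22
T[4] = 2·(-22) + 2·(-10) = -64
T[5] = 2·(-64) + 2·(-22) = -172
T[6] = 2·(-172) + 2·(-64) = -472
T[7] = 2·(-472) + 2·(-172) = -1288
T[8] = 2·(-1288) + 2·(-472) = -3520
T[9] = 2·(-3520) + 2·(-1288) = -9616
T[10] = 2·(-9616) + 2·(-3520) = -26272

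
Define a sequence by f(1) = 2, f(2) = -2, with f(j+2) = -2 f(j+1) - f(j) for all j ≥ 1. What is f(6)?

f(3) = -2*(-2) - 2 = 2
f(4) = -2*2 - (-2) = -2
f(5) = -2*(-2) - 2 = 2
f(6) = -2*2 - (-2) = -2

-2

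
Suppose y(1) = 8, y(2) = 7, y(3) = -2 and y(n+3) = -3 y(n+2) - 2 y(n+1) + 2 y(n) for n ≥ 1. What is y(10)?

-486

y(4) = -3(-2) - 2(7) + 2(8) = 8
y(5) = -3(8) - 2(-2) + 2(7) = -6
y(6) = -3(-6) - 2(8) + 2(-2) = -2
y(7) = -3(-2) - 2(-6) + 2(8) = 34
y(8) = -3(34) - 2(-2) + 2(-6) = -110
y(9) = -3(-110) - 2(34) + 2(-2) = 258
y(10) = -3(258) - 2(-110) + 2(34) = -486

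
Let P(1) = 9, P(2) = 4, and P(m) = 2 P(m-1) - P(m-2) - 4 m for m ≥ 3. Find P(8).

P(3) = 2·4 - 9 - 12 = -13
P(4) = 2·(-13) - 4 - 16 = -46
P(5) = 2·(-46) - (-13) - 20 = -99
P(6) = 2·(-99) - (-46) - 24 = -176
P(7) = 2·(-176) - (-99) - 28 = -281
P(8) = 2·(-281) - (-176) - 32 = -418

-418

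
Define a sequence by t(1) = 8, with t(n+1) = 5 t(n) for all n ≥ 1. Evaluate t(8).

625000

t(2) = 5·8 = 40
t(3) = 5·40 = 200
t(4) = 5·200 = 1000
t(5) = 5·1000 = 5000
t(6) = 5·5000 = 25000
t(7) = 5·25000 = 125000
t(8) = 5·125000 = 625000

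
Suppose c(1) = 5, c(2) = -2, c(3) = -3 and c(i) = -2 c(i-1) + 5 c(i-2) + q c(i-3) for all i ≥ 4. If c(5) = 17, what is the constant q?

c(4) = -4 + 5q
c(5) = -7 - 12q
So -7 - 12q = 17, giving q = -2.

-2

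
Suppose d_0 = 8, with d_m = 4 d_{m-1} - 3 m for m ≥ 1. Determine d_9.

d_1 = 4(8) - 3 = 29
d_2 = 4(29) - 6 = 110
d_3 = 4(110) - 9 = 431
d_4 = 4(431) - 12 = 1712
d_5 = 4(1712) - 15 = 6833
d_6 = 4(6833) - 18 = 27314
d_7 = 4(27314) - 21 = 109235
d_8 = 4(109235) - 24 = 436916
d_9 = 4(436916) - 27 = 1747637

1747637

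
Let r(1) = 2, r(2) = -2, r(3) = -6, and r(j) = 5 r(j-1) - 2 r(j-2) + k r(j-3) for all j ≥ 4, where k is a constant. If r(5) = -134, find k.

-2

r(4) = -26 + 2k
r(5) = -118 + 8k
So -118 + 8k = -134, giving k = -2.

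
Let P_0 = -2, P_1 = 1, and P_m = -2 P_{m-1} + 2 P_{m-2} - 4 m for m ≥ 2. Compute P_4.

P_2 = -2(1) + 2(-2) - 8 = -14
P_3 = -2(-14) + 2(1) - 12 = 18
P_4 = -2(18) + 2(-14) - 16 = -80

-80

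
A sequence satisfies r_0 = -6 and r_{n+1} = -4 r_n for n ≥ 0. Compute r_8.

r_1 = -4*(-6) = 24
r_2 = -4*24 = -96
r_3 = -4*(-96) = 384
r_4 = -4*384 = -1536
r_5 = -4*(-1536) = 6144
r_6 = -4*6144 = -24576
r_7 = -4*(-24576) = 98304
r_8 = -4*98304 = -393216

-393216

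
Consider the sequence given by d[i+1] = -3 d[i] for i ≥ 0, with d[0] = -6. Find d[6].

d[1] = -3·(-6) = 18
d[2] = -3·18 = -54
d[3] = -3·(-54) = 162
d[4] = -3·162 = -486
d[5] = -3·(-486) = 1458
d[6] = -3·1458 = -4374

-4374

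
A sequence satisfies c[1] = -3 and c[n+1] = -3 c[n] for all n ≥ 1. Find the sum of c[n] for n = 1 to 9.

-14763

c[2] = -3(-3) = 9
c[3] = -3(9) = -27
c[4] = -3(-27) = 81
c[5] = -3(81) = -243
c[6] = -3(-243) = 729
c[7] = -3(729) = -2187
c[8] = -3(-2187) = 6561
c[9] = -3(6561) = -19683
Sum = (-3) + 9 + (-27) + 81 + (-243) + 729 + (-2187) + 6561 + (-19683) = -14763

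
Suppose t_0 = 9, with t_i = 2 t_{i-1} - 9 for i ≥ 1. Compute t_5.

9

t_1 = 2*9 - 9 = 9
t_2 = 2*9 - 9 = 9
t_3 = 2*9 - 9 = 9
t_4 = 2*9 - 9 = 9
t_5 = 2*9 - 9 = 9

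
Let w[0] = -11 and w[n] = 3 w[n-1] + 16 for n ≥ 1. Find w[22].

-94143178835

The fixed point is 16/(1 - 3) = -8, so w[n] + 8 = 3(w[n-1] + 8).
Hence w[n] = -3·3^n - 8.
w[22] = -3·3^{22} - 8 = -3·31381059609 - 8 = -94143178835.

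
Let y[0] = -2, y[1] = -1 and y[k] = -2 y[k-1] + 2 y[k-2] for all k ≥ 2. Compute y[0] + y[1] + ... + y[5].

y[2] = -2*(-1) + 2*(-2) = -2
y[3] = -2*(-2) + 2*(-1) = 2
y[4] = -2*2 + 2*(-2) = -8
y[5] = -2*(-8) + 2*2 = 20
Sum = (-2) + (-1) + (-2) + 2 + (-8) + 20 = 9

9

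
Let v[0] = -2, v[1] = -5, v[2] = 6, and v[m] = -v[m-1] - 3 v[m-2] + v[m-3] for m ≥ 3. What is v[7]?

-157

v[3] = -6 - 3·(-5) + (-2) = 7
v[4] = -7 - 3·6 + (-5) = -30
v[5] = -(-30) - 3·7 + 6 = 15
v[6] = -15 - 3·(-30) + 7 = 82
v[7] = -82 - 3·15 + (-30) = -157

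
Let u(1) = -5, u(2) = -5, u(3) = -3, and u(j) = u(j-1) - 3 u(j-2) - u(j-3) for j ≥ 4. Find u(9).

291

u(4) = (-3) - 3·(-5) - (-5) = 17
u(5) = 17 - 3·(-3) - (-5) = 31
u(6) = 31 - 3·17 - (-3) = -17
u(7) = (-17) - 3·31 - 17 = -127
u(8) = (-127) - 3·(-17) - 31 = -107
u(9) = (-107) - 3·(-127) - (-17) = 291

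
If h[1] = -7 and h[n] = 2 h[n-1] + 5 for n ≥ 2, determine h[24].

The fixed point is 5/(1 - 2) = -5, so h[n] + 5 = 2(h[n-1] + 5).
Hence h[n] = -2·2^{n-1} - 5.
h[24] = -2·2^{23} - 5 = -2·8388608 - 5 = -16777221.

-16777221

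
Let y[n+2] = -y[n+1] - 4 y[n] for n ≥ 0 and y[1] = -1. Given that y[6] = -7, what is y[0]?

Let y[0] = v.
y[2] = 1 - 4v
y[3] = 3 + 4v
y[4] = -7 + 12v
y[5] = -5 - 28v
y[6] = 33 - 20v
So 33 - 20v = -7, giving v = 2.

2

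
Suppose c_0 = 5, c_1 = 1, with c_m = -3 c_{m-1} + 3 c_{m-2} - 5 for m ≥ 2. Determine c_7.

-4703

c_2 = -3·1 + 3·5 - 5 = 7
c_3 = -3·7 + 3·1 - 5 = -23
c_4 = -3·(-23) + 3·7 - 5 = 85
c_5 = -3·85 + 3·(-23) - 5 = -329
c_6 = -3·(-329) + 3·85 - 5 = 1237
c_7 = -3·1237 + 3·(-329) - 5 = -4703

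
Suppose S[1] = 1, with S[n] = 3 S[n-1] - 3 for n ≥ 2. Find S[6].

-120

S[2] = 3(1) - 3 = 0
S[3] = 3(0) - 3 = -3
S[4] = 3(-3) - 3 = -12
S[5] = 3(-12) - 3 = -39
S[6] = 3(-39) - 3 = -120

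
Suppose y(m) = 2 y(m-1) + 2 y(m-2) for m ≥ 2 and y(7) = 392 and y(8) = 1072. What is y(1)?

Rearranging, y(m-2) = (y(m) - 2 y(m-1)) / 2.
y(6) = (1072 - 2(392)) / 2 = 288/2 = 144
y(5) = (392 - 2(144)) / 2 = 104/2 = 52
y(4) = (144 - 2(52)) / 2 = 40/2 = 20
y(3) = (52 - 2(20)) / 2 = 12/2 = 6
y(2) = (20 - 2(6)) / 2 = 8/2 = 4
y(1) = (6 - 2(4)) / 2 = -2/2 = -1

-1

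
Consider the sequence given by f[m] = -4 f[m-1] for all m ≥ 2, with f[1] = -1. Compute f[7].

-4096

f[2] = -4(-1) = 4
f[3] = -4(4) = -16
f[4] = -4(-16) = 64
f[5] = -4(64) = -256
f[6] = -4(-256) = 1024
f[7] = -4(1024) = -4096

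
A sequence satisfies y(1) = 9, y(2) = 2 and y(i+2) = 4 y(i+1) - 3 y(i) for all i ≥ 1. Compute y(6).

-838

y(3) = 4*2 - 3*9 = -19
y(4) = 4*(-19) - 3*2 = -82
y(5) = 4*(-82) - 3*(-19) = -271
y(6) = 4*(-271) - 3*(-82) = -838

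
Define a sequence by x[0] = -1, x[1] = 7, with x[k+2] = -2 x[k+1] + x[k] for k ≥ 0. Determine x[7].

x[2] = -2·7 + (-1) = -15
x[3] = -2·(-15) + 7 = 37
x[4] = -2·37 + (-15) = -89
x[5] = -2·(-89) + 37 = 215
x[6] = -2·215 + (-89) = -519
x[7] = -2·(-519) + 215 = 1253

1253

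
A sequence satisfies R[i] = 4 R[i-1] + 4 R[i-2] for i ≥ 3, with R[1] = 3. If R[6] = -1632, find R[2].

-6

Let R[2] = z.
R[3] = 12 + 4z
R[4] = 48 + 20z
R[5] = 240 + 96z
R[6] = 1152 + 464z
So 1152 + 464z = -1632, giving z = -6.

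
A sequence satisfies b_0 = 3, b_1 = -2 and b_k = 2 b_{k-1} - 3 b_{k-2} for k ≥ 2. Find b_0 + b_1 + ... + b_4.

-33

b_2 = 2(-2) - 3(3) = -13
b_3 = 2(-13) - 3(-2) = -20
b_4 = 2(-20) - 3(-13) = -1
Sum = 3 + (-2) + (-13) + (-20) + (-1) = -33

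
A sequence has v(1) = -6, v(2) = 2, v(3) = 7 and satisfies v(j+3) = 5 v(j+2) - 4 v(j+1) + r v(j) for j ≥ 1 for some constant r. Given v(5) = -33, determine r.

5

v(4) = 27 - 6r
v(5) = 107 - 28r
So 107 - 28r = -33, giving r = 5.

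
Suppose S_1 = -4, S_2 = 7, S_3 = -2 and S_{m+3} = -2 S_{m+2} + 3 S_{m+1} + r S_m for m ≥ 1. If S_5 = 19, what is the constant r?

5

S_4 = 25 - 4r
S_5 = -56 + 15r
So -56 + 15r = 19, giving r = 5.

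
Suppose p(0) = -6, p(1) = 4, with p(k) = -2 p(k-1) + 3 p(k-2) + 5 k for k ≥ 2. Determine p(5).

494

p(2) = -2*4 + 3*(-6) + 10 = -16
p(3) = -2*(-16) + 3*4 + 15 = 59
p(4) = -2*59 + 3*(-16) + 20 = -146
p(5) = -2*(-146) + 3*59 + 25 = 494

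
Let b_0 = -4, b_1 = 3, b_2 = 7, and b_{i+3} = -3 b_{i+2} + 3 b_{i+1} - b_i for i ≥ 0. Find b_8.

b_3 = -3·7 + 3·3 - (-4) = -8
b_4 = -3·(-8) + 3·7 - 3 = 42
b_5 = -3·42 + 3·(-8) - 7 = -157
b_6 = -3·(-157) + 3·42 - (-8) = 605
b_7 = -3·605 + 3·(-157) - 42 = -2328
b_8 = -3·(-2328) + 3·605 - (-157) = 8956

8956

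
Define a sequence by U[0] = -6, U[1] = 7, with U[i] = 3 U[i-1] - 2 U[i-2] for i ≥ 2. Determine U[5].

U[2] = 3(7) - 2(-6) = 33
U[3] = 3(33) - 2(7) = 85
U[4] = 3(85) - 2(33) = 189
U[5] = 3(189) - 2(85) = 397

397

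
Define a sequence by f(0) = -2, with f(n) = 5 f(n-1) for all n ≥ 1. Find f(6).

-31250

f(1) = 5(-2) = -10
f(2) = 5(-10) = -50
f(3) = 5(-50) = -250
f(4) = 5(-250) = -1250
f(5) = 5(-1250) = -6250
f(6) = 5(-6250) = -31250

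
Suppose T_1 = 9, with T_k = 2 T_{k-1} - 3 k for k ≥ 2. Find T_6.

24

T_2 = 2(9) - 6 = 12
T_3 = 2(12) - 9 = 15
T_4 = 2(15) - 12 = 18
T_5 = 2(18) - 15 = 21
T_6 = 2(21) - 18 = 24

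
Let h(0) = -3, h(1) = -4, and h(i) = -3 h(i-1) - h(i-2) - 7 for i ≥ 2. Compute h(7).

h(2) = -3*(-4) - (-3) - 7 = 8
h(3) = -3*8 - (-4) - 7 = -27
h(4) = -3*(-27) - 8 - 7 = 66
h(5) = -3*66 - (-27) - 7 = -178
h(6) = -3*(-178) - 66 - 7 = 461
h(7) = -3*461 - (-178) - 7 = -1212

-1212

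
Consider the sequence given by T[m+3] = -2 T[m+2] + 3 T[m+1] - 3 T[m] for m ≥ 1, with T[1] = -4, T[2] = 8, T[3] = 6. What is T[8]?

T[4] = -2*6 + 3*8 - 3*(-4) = 24
T[5] = -2*24 + 3*6 - 3*8 = -54
T[6] = -2*(-54) + 3*24 - 3*6 = 162
T[7] = -2*162 + 3*(-54) - 3*24 = -558
T[8] = -2*(-558) + 3*162 - 3*(-54) = 1764

1764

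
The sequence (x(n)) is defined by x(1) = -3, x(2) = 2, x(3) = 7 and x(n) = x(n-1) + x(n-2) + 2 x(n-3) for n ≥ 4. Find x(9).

x(4) = 7 + 2 + 2*(-3) = 3
x(5) = 3 + 7 + 2*2 = 14
x(6) = 14 + 3 + 2*7 = 31
x(7) = 31 + 14 + 2*3 = 51
x(8) = 51 + 31 + 2*14 = 110
x(9) = 110 + 51 + 2*31 = 223

223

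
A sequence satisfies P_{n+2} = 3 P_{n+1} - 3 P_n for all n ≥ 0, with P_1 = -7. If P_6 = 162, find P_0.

-6

Let P_0 = w.
P_2 = -21 - 3w
P_3 = -42 - 9w
P_4 = -63 - 18w
P_5 = -63 - 27w
P_6 = -27w
So -27w = 162, giving w = -6.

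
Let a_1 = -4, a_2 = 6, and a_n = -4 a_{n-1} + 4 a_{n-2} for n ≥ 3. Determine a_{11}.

-11339776

a_3 = -4·6 + 4·(-4) = -40
a_4 = -4·(-40) + 4·6 = 184
a_5 = -4·184 + 4·(-40) = -896
a_6 = -4·(-896) + 4·184 = 4320
a_7 = -4·4320 + 4·(-896) = -20864
a_8 = -4·(-20864) + 4·4320 = 100736
a_9 = -4·100736 + 4·(-20864) = -486400
a_{10} = -4·(-486400) + 4·100736 = 2348544
a_{11} = -4·2348544 + 4·(-486400) = -11339776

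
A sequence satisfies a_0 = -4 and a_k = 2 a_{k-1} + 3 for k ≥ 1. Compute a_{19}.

-524291

The fixed point is 3/(1 - 2) = -3, so a_k + 3 = 2(a_{k-1} + 3).
Hence a_k = -1·2^k - 3.
a_{19} = -1·2^{19} - 3 = -1·524288 - 3 = -524291.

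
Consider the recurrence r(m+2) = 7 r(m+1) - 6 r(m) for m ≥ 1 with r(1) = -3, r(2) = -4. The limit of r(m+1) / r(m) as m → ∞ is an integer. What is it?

The characteristic equation is r^2 - 7r + 6 = 0, which factors as (r - 6)(r - 1) = 0.
So the roots are 6 and 1. Since |6| > |1| and the coefficient of 6^m is non-zero, the ratio tends to 6.

6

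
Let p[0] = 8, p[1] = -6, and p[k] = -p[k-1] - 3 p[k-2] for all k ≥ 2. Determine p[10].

1962

p[2] = -(-6) - 3(8) = -18
p[3] = -(-18) - 3(-6) = 36
p[4] = -36 - 3(-18) = 18
p[5] = -18 - 3(36) = -126
p[6] = -(-126) - 3(18) = 72
p[7] = -72 - 3(-126) = 306
p[8] = -306 - 3(72) = -522
p[9] = -(-522) - 3(306) = -396
p[10] = -(-396) - 3(-522) = 1962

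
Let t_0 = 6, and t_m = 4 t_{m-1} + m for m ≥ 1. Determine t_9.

t_1 = 4(6) + 1 = 25
t_2 = 4(25) + 2 = 102
t_3 = 4(102) + 3 = 411
t_4 = 4(411) + 4 = 1648
t_5 = 4(1648) + 5 = 6597
t_6 = 4(6597) + 6 = 26394
t_7 = 4(26394) + 7 = 105583
t_8 = 4(105583) + 8 = 422340
t_9 = 4(422340) + 9 = 1689369

1689369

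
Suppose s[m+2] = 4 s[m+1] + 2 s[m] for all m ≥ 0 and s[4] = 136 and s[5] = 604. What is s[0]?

Rearranging, s[m-2] = (s[m] - 4 s[m-1]) / 2.
s[3] = (604 - 4*136) / 2 = 60/2 = 30
s[2] = (136 - 4*30) / 2 = 16/2 = 8
s[1] = (30 - 4*8) / 2 = -2/2 = -1
s[0] = (8 - 4*(-1)) / 2 = 12/2 = 6

6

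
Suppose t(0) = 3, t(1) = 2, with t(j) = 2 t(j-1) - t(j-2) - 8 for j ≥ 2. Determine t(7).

t(2) = 2(2) - 3 - 8 = -7
t(3) = 2(-7) - 2 - 8 = -24
t(4) = 2(-24) - (-7) - 8 = -49
t(5) = 2(-49) - (-24) - 8 = -82
t(6) = 2(-82) - (-49) - 8 = -123
t(7) = 2(-123) - (-82) - 8 = -172

-172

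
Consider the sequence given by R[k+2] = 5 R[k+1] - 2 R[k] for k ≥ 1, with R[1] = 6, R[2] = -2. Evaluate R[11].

-4380742

R[3] = 5·(-2) - 2·6 = -22
R[4] = 5·(-22) - 2·(-2) = -106
R[5] = 5·(-106) - 2·(-22) = -486
R[6] = 5·(-486) - 2·(-106) = -2218
R[7] = 5·(-2218) - 2·(-486) = -10118
R[8] = 5·(-10118) - 2·(-2218) = -46154
R[9] = 5·(-46154) - 2·(-10118) = -210534
R[10] = 5·(-210534) - 2·(-46154) = -960362
R[11] = 5·(-960362) - 2·(-210534) = -4380742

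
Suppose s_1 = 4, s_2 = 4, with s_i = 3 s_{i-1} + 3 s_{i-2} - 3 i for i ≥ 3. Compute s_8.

s_3 = 3·4 + 3·4 - 9 = 15
s_4 = 3·15 + 3·4 - 12 = 45
s_5 = 3·45 + 3·15 - 15 = 165
s_6 = 3·165 + 3·45 - 18 = 612
s_7 = 3·612 + 3·165 - 21 = 2310
s_8 = 3·2310 + 3·612 - 24 = 8742

8742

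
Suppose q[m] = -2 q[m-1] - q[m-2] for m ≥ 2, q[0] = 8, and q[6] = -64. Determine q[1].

Let q[1] = x.
q[2] = -8 - 2x
q[3] = 16 + 3x
q[4] = -24 - 4x
q[5] = 32 + 5x
q[6] = -40 - 6x
So -40 - 6x = -64, giving x = 4.

4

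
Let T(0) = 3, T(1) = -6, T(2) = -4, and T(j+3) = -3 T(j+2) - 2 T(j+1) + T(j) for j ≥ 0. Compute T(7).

619

T(3) = -3*(-4) - 2*(-6) + 3 = 27
T(4) = -3*27 - 2*(-4) + (-6) = -79
T(5) = -3*(-79) - 2*27 + (-4) = 179
T(6) = -3*179 - 2*(-79) + 27 = -352
T(7) = -3*(-352) - 2*179 + (-79) = 619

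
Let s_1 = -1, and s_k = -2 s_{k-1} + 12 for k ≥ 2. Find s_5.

s_2 = -2(-1) + 12 = 14
s_3 = -2(14) + 12 = -16
s_4 = -2(-16) + 12 = 44
s_5 = -2(44) + 12 = -76

-76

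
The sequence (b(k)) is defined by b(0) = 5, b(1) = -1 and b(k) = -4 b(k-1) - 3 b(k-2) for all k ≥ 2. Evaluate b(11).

b(2) = -4*(-1) - 3*5 = -11
b(3) = -4*(-11) - 3*(-1) = 47
b(4) = -4*47 - 3*(-11) = -155
b(5) = -4*(-155) - 3*47 = 479
b(6) = -4*479 - 3*(-155) = -1451
b(7) = -4*(-1451) - 3*479 = 4367
b(8) = -4*4367 - 3*(-1451) = -13115
b(9) = -4*(-13115) - 3*4367 = 39359
b(10) = -4*39359 - 3*(-13115) = -118091
b(11) = -4*(-118091) - 3*39359 = 354287

354287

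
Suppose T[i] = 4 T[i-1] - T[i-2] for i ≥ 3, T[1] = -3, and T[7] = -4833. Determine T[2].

Let T[2] = v.
T[3] = 3 + 4v
T[4] = 12 + 15v
T[5] = 45 + 56v
T[6] = 168 + 209v
T[7] = 627 + 780v
So 627 + 780v = -4833, giving v = -7.

-7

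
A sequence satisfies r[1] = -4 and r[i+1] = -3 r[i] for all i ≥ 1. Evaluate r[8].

r[2] = -3·(-4) = 12
r[3] = -3·12 = -36
r[4] = -3·(-36) = 108
r[5] = -3·108 = -324
r[6] = -3·(-324) = 972
r[7] = -3·972 = -2916
r[8] = -3·(-2916) = 8748

8748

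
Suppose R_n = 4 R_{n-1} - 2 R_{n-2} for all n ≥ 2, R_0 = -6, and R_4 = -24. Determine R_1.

Let R_1 = w.
R_2 = 12 + 4w
R_3 = 48 + 14w
R_4 = 168 + 48w
So 168 + 48w = -24, giving w = -4.

-4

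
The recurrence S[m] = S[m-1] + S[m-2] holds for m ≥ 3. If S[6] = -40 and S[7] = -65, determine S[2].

Rearranging, S[m-2] = S[m] - S[m-1].
S[5] = -65 - (-40) = -25
S[4] = -40 - (-25) = -15
S[3] = -25 - (-15) = -10
S[2] = -15 - (-10) = -5

-5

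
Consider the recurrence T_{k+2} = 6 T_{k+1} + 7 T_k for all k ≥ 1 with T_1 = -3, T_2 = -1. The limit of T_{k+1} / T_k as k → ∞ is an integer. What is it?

7

The characteristic equation is r^2 - 6r - 7 = 0, which factors as (r - 7)(r + 1) = 0.
So the roots are 7 and -1. Since |7| > |-1| and the coefficient of 7^k is non-zero, the ratio tends to 7.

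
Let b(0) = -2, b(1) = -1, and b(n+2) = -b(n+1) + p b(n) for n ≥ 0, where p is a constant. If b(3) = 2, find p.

3

b(2) = 1 - 2p
b(3) = -1 + p
So -1 + p = 2, giving p = 3.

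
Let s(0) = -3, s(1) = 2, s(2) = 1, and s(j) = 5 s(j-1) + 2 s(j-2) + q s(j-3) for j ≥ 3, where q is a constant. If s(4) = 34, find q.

1

s(3) = 9 - 3q
s(4) = 47 - 13q
So 47 - 13q = 34, giving q = 1.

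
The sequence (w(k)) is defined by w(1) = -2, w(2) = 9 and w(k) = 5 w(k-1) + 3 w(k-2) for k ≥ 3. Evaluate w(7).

w(3) = 5*9 + 3*(-2) = 39
w(4) = 5*39 + 3*9 = 222
w(5) = 5*222 + 3*39 = 1227
w(6) = 5*1227 + 3*222 = 6801
w(7) = 5*6801 + 3*1227 = 37686

37686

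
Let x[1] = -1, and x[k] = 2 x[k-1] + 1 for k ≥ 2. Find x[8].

-1

x[2] = 2·(-1) + 1 = -1
x[3] = 2·(-1) + 1 = -1
x[4] = 2·(-1) + 1 = -1
x[5] = 2·(-1) + 1 = -1
x[6] = 2·(-1) + 1 = -1
x[7] = 2·(-1) + 1 = -1
x[8] = 2·(-1) + 1 = -1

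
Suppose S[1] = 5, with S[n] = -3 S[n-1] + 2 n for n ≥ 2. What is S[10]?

S[2] = -3·5 + 4 = -11
S[3] = -3·(-11) + 6 = 39
S[4] = -3·39 + 8 = -109
S[5] = -3·(-109) + 10 = 337
S[6] = -3·337 + 12 = -999
S[7] = -3·(-999) + 14 = 3011
S[8] = -3·3011 + 16 = -9017
S[9] = -3·(-9017) + 18 = 27069
S[10] = -3·27069 + 20 = -81187

-81187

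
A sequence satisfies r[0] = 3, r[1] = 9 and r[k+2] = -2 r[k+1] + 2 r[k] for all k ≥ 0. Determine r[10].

-45504

r[2] = -2(9) + 2(3) = -12
r[3] = -2(-12) + 2(9) = 42
r[4] = -2(42) + 2(-12) = -108
r[5] = -2(-108) + 2(42) = 300
r[6] = -2(300) + 2(-108) = -816
r[7] = -2(-816) + 2(300) = 2232
r[8] = -2(2232) + 2(-816) = -6096
r[9] = -2(-6096) + 2(2232) = 16656
r[10] = -2(16656) + 2(-6096) = -45504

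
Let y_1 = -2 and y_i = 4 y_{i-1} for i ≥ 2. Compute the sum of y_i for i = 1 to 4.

-170

y_2 = 4·(-2) = -8
y_3 = 4·(-8) = -32
y_4 = 4·(-32) = -128
Sum = (-2) + (-8) + (-32) + (-128) = -170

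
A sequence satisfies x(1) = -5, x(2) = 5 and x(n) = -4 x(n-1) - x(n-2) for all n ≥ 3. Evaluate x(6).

765

x(3) = -4*5 - (-5) = -15
x(4) = -4*(-15) - 5 = 55
x(5) = -4*55 - (-15) = -205
x(6) = -4*(-205) - 55 = 765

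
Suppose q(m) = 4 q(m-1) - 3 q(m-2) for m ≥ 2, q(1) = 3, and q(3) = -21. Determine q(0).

Let q(0) = w.
q(2) = 12 - 3w
q(3) = 39 - 12w
So 39 - 12w = -21, giving w = 5.

5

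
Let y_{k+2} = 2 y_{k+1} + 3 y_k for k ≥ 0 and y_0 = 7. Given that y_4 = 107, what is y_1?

Let y_1 = x.
y_2 = 21 + 2x
y_3 = 42 + 7x
y_4 = 147 + 20x
So 147 + 20x = 107, giving x = -2.

-2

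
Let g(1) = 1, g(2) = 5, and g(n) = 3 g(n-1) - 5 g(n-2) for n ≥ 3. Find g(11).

g(3) = 3(5) - 5(1) = 10
g(4) = 3(10) - 5(5) = 5
g(5) = 3(5) - 5(10) = -35
g(6) = 3(-35) - 5(5) = -130
g(7) = 3(-130) - 5(-35) = -215
g(8) = 3(-215) - 5(-130) = 5
g(9) = 3(5) - 5(-215) = 1090
g(10) = 3(1090) - 5(5) = 3245
g(11) = 3(3245) - 5(1090) = 4285

4285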